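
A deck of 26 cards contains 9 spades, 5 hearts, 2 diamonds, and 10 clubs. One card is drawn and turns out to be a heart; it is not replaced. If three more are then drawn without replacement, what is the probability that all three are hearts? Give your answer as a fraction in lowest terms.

After the first draw, 4 of the remaining 25 cards are hearts.
P = 4/25 × 3/24 × 2/23 = 24/13800 = 1/575.

1/575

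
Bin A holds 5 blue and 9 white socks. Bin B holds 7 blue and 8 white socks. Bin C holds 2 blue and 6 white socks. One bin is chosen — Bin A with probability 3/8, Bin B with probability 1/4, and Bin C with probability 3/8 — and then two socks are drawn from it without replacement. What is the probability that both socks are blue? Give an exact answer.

1523/14560

From Bin A: P(both blue) = (5/14)(4/13) = 10/91.
From Bin B: P(both blue) = (7/15)(6/14) = 1/5.
From Bin C: P(both blue) = (2/8)(1/7) = 1/28.
Total probability = (3/8)(10/91) + (1/4)(1/5) + (3/8)(1/28) = 1523/14560.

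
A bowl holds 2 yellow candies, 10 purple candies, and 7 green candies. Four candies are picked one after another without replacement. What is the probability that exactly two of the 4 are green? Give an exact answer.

231/646

One ordering (green drawn first) has probability 7/19 × 6/18 × 12/17 × 11/16 = 5544/93024 = 77/1292.
There are C(4,2) = 6 such orderings, each equally likely, so P = 6 × 77/1292 = 231/646.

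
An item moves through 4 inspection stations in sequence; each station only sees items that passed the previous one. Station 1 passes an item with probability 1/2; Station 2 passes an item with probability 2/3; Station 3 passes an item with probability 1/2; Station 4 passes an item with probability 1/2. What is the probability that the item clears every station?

1/12

The events are sequential, so multiply the conditional probabilities:
P = 1/2 × 2/3 × 1/2 × 1/2 = 2/24 = 1/12.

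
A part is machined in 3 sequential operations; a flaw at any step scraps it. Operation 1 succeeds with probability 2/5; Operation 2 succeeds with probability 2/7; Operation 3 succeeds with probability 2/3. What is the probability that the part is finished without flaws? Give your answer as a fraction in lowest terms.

The events are sequential, so multiply the conditional probabilities:
P = 2/5 × 2/7 × 2/3 = 8/105.

8/105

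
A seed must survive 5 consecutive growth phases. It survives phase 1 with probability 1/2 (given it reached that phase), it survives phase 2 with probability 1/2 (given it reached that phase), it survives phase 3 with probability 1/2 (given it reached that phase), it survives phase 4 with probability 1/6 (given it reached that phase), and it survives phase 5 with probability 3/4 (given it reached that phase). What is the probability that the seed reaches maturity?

1/64

Each stage is reached only if all earlier stages succeed, so
P = 1/2 × 1/2 × 1/2 × 1/6 × 3/4 = 3/192 = 1/64.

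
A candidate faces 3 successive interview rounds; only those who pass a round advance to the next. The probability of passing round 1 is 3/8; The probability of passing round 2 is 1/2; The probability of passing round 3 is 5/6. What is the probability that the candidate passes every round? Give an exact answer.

5/32

Multiplying along the chain,
P = 3/8 × 1/2 × 5/6 = 15/96 = 5/32.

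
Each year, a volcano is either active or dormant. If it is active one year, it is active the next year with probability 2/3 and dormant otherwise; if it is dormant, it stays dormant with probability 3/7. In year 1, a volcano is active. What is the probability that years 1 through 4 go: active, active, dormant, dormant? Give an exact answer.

Year 1 is given. For each transition, use the conditional probability from the current state:
P(active | active) = 2/3; P(dormant | active) = 1/3; P(dormant | dormant) = 3/7.
P = 2/3 × 1/3 × 3/7 = 6/63 = 2/21.

2/21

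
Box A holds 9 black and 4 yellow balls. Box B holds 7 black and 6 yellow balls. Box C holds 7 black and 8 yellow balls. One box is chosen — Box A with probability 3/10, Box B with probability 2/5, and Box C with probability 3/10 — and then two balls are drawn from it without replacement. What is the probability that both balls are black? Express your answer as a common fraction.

199/650

From Box A: P(both black) = (9/13)(8/12) = 6/13.
From Box B: P(both black) = (7/13)(6/12) = 7/26.
From Box C: P(both black) = (7/15)(6/14) = 1/5.
Total probability = (3/10)(6/13) + (2/5)(7/26) + (3/10)(1/5) = 199/650.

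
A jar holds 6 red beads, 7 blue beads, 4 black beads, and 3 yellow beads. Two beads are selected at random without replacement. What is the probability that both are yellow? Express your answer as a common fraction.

3/190

P(every draw is yellow) = 3/20 × 2/19 = 6/380 = 3/190.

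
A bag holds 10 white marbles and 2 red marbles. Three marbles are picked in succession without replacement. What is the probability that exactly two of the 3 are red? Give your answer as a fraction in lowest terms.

1/22

One ordering (red drawn first) has probability 2/12 × 1/11 × 10/10 = 20/1320 = 1/66.
There are C(3,2) = 3 such orderings, each equally likely, so P = 3 × 1/66 = 1/22.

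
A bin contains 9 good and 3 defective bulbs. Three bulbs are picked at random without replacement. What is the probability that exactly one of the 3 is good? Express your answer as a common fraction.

27/220

One ordering (good drawn first) has probability 9/12 × 3/11 × 2/10 = 54/1320 = 9/220.
There are C(3,1) = 3 such orderings, each equally likely, so P = 3 × 9/220 = 27/220.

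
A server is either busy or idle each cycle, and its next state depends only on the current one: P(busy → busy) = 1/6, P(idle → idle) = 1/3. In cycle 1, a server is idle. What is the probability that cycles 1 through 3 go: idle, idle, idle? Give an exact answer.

1/9

Cycle 1 is given. For each transition, use the conditional probability from the current state:
P(idle | idle) = 1/3; P(idle | idle) = 1/3.
P = 1/3 × 1/3 = 1/9.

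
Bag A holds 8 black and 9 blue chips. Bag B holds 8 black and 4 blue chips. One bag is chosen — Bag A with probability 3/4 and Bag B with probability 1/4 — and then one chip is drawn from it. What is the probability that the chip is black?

From Bag A: P(black) = 8/17.
From Bag B: P(black) = 8/12.
Total probability = (3/4)(8/17) + (1/4)(8/12) = 53/102.

53/102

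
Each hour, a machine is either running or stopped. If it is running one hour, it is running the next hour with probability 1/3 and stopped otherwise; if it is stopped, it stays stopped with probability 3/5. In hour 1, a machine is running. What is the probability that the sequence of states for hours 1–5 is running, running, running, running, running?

1/81

Hour 1 is given. For each transition, use the conditional probability from the current state:
P(running | running) = 1/3; P(running | running) = 1/3; P(running | running) = 1/3; P(running | running) = 1/3.
P = 1/3 × 1/3 × 1/3 × 1/3 = 1/81.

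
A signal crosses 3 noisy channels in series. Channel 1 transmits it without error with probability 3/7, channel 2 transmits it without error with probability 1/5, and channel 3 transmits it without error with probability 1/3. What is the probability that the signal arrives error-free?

Multiplying along the chain,
P = 3/7 × 1/5 × 1/3 = 3/105 = 1/35.

1/35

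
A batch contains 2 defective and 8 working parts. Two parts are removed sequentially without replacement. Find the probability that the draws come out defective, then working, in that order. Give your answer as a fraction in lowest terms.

Multiply the probability of each draw given the previous ones:
P = 2/10 × 8/9 = 16/90 = 8/45.

8/45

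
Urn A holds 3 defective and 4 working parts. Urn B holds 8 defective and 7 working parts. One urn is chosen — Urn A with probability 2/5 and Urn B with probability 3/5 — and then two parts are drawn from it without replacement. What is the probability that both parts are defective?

38/175

From Urn A: P(both defective) = (3/7)(2/6) = 1/7.
From Urn B: P(both defective) = (8/15)(7/14) = 4/15.
Total probability = (2/5)(1/7) + (3/5)(4/15) = 38/175.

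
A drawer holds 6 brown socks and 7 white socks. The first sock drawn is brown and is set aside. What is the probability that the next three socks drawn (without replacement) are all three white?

After the first draw, 7 of the remaining 12 socks are white.
P = 7/12 × 6/11 × 5/10 = 210/1320 = 7/44.

7/44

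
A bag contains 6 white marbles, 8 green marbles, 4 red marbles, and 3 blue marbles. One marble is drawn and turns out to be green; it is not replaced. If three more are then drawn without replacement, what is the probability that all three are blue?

After the first draw, 3 of the remaining 20 marbles are blue.
P = 3/20 × 2/19 × 1/18 = 6/6840 = 1/1140.

1/1140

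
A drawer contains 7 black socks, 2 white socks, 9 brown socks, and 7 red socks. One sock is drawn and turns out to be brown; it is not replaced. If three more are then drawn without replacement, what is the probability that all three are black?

After the first draw, 7 of the remaining 24 socks are black.
P = 7/24 × 6/23 × 5/22 = 210/12144 = 35/2024.

35/2024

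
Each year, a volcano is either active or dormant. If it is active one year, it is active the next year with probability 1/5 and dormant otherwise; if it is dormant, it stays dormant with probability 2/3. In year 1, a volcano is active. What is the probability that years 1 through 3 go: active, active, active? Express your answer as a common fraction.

Year 1 is given. For each transition, use the conditional probability from the current state:
P(active | active) = 1/5; P(active | active) = 1/5.
P = 1/5 × 1/5 = 1/25.

1/25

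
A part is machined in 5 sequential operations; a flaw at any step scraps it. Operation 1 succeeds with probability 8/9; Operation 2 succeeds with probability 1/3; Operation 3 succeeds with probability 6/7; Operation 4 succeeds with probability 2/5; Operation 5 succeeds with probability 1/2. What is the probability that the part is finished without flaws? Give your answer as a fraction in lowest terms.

Multiplying along the chain,
P = 8/9 × 1/3 × 6/7 × 2/5 × 1/2 = 96/1890 = 16/315.

16/315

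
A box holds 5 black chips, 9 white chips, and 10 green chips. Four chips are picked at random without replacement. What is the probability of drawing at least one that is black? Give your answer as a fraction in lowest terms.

P(no black) = 19/24 × 18/23 × 17/22 × 16/21 = 93024/255024 = 646/1771.
P(at least one) = 1 − 646/1771 = 1125/1771.

1125/1771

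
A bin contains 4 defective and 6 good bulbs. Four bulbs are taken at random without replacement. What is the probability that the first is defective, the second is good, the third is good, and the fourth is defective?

Each draw changes the counts, so multiply the conditional probabilities along the sequence:
P = 4/10 × 6/9 × 5/8 × 3/7 = 360/5040 = 1/14.

1/14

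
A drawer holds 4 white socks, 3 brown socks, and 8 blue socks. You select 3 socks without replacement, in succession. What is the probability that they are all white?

P(every draw is white) = 4/15 × 3/14 × 2/13 = 24/2730 = 4/455.

4/455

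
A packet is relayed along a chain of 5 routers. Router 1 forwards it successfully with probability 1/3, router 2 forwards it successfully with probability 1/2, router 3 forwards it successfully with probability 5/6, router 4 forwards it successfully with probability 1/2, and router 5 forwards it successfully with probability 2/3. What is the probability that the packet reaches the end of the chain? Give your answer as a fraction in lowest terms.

Each stage is reached only if all earlier stages succeed, so
P = 1/3 × 1/2 × 5/6 × 1/2 × 2/3 = 10/216 = 5/108.

5/108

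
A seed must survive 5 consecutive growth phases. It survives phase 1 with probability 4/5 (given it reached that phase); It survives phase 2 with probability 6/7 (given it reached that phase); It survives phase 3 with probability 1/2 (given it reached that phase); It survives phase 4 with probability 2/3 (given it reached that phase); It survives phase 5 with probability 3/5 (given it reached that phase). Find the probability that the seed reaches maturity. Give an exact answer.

24/175

The events are sequential, so multiply the conditional probabilities:
P = 4/5 × 6/7 × 1/2 × 2/3 × 3/5 = 144/1050 = 24/175.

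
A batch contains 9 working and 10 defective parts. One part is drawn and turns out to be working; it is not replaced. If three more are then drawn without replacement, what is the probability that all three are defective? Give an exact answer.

After the first draw, 10 of the remaining 18 parts are defective.
P = 10/18 × 9/17 × 8/16 = 720/4896 = 5/34.

5/34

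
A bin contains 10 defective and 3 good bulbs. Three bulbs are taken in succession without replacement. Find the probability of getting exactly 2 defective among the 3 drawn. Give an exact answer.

135/286

One ordering (defective drawn first) has probability 10/13 × 9/12 × 3/11 = 270/1716 = 45/286.
There are C(3,2) = 3 such orderings, each equally likely, so P = 3 × 45/286 = 135/286.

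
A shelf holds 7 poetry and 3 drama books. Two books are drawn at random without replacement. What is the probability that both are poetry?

7/15

P(every draw is poetry) = 7/10 × 6/9 = 42/90 = 7/15.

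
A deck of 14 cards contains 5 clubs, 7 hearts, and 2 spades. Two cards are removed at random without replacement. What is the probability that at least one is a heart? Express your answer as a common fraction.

P(no hearts) = 7/14 × 6/13 = 42/182 = 3/13.
P(at least one) = 1 − 3/13 = 10/13.

10/13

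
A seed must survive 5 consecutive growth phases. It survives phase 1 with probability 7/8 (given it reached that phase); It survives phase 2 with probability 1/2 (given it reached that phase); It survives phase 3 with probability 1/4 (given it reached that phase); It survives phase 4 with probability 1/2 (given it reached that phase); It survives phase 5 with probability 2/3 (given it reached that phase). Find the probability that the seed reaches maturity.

7/192

Each stage is reached only if all earlier stages succeed, so
P = 7/8 × 1/2 × 1/4 × 1/2 × 2/3 = 14/384 = 7/192.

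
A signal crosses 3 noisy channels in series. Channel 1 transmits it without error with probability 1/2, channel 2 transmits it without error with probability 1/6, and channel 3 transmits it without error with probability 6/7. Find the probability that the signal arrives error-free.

1/14

Multiplying along the chain,
P = 1/2 × 1/6 × 6/7 = 6/84 = 1/14.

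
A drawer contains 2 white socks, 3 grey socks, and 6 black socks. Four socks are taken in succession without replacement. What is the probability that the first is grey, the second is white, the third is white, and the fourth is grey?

Chain rule:
P = 3/11 × 2/10 × 1/9 × 2/8 = 12/7920 = 1/660.

1/660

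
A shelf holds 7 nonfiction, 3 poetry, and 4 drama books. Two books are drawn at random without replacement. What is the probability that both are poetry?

3/91

P(all poetry) = 3/14 × 2/13 = 6/182 = 3/91.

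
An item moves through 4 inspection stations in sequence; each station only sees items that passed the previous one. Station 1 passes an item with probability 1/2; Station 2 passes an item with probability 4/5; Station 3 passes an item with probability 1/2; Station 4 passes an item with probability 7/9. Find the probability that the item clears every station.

Multiplying along the chain,
P = 1/2 × 4/5 × 1/2 × 7/9 = 28/180 = 7/45.

7/45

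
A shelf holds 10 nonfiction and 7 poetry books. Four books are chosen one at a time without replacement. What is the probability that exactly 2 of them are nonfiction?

27/68

One ordering (nonfiction drawn first) has probability 10/17 × 9/16 × 7/15 × 6/14 = 3780/57120 = 9/136.
There are C(4,2) = 6 such orderings, each equally likely, so P = 6 × 9/136 = 27/68.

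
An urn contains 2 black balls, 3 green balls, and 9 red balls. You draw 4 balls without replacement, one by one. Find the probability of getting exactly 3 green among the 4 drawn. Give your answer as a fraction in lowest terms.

1/91

One ordering (green drawn first) has probability 3/14 × 2/13 × 1/12 × 11/11 = 66/24024 = 1/364.
There are C(4,3) = 4 such orderings, each equally likely, so P = 4 × 1/364 = 1/91.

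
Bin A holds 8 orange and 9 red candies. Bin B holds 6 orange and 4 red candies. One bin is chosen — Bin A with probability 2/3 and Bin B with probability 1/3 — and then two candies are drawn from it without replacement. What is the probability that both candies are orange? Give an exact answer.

From Bin A: P(both orange) = (8/17)(7/16) = 7/34.
From Bin B: P(both orange) = (6/10)(5/9) = 1/3.
Total probability = (2/3)(7/34) + (1/3)(1/3) = 38/153.

38/153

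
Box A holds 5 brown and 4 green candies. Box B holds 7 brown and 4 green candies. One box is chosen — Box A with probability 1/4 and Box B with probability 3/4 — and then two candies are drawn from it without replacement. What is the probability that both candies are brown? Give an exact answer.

From Box A: P(both brown) = (5/9)(4/8) = 5/18.
From Box B: P(both brown) = (7/11)(6/10) = 21/55.
Total probability = (1/4)(5/18) + (3/4)(21/55) = 1409/3960.

1409/3960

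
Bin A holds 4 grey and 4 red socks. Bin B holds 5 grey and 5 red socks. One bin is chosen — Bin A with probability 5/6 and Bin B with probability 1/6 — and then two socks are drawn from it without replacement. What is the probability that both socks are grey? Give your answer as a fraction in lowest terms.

163/756

From Bin A: P(both grey) = (4/8)(3/7) = 3/14.
From Bin B: P(both grey) = (5/10)(4/9) = 2/9.
Total probability = (5/6)(3/14) + (1/6)(2/9) = 163/756.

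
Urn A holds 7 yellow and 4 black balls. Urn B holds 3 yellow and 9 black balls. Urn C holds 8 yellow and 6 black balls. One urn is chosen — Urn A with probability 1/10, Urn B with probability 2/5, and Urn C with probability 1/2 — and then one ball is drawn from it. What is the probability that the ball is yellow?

173/385

From Urn A: P(yellow) = 7/11.
From Urn B: P(yellow) = 3/12.
From Urn C: P(yellow) = 8/14.
Total probability = (1/10)(7/11) + (2/5)(3/12) + (1/2)(8/14) = 173/385.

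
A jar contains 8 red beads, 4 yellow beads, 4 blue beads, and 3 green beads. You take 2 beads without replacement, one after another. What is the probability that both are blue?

P(all blue) = 4/19 × 3/18 = 12/342 = 2/57.

2/57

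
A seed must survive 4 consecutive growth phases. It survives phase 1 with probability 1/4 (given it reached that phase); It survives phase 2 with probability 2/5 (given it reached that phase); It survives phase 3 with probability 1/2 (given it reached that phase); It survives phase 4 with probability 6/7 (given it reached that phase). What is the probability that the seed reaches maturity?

3/70

Each stage is reached only if all earlier stages succeed, so
P = 1/4 × 2/5 × 1/2 × 6/7 = 12/280 = 3/70.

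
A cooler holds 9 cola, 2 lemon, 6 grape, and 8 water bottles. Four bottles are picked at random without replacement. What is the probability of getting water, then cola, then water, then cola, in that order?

Chain rule:
P = 8/25 × 9/24 × 7/23 × 8/22 = 4032/303600 = 84/6325.

84/6325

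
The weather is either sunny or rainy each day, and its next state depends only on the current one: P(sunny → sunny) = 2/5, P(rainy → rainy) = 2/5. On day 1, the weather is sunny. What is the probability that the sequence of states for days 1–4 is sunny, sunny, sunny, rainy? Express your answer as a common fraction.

12/125

Day 1 is given. For each transition, use the conditional probability from the current state:
P(sunny | sunny) = 2/5; P(sunny | sunny) = 2/5; P(rainy | sunny) = 3/5.
P = 2/5 × 2/5 × 3/5 = 12/125.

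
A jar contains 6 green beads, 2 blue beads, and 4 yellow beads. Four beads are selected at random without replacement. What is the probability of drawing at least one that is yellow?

P(no yellow) = 8/12 × 7/11 × 6/10 × 5/9 = 1680/11880 = 14/99.
P(at least one) = 1 − 14/99 = 85/99.

85/99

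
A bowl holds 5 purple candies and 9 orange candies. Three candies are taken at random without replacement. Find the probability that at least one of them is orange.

P(no orange) = 5/14 × 4/13 × 3/12 = 60/2184 = 5/182.
P(at least one) = 1 − 5/182 = 177/182.

177/182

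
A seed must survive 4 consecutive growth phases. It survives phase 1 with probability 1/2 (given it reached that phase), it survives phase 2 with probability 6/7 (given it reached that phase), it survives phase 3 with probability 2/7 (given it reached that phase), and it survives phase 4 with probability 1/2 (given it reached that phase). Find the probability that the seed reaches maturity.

3/49

Each stage is reached only if all earlier stages succeed, so
P = 1/2 × 6/7 × 2/7 × 1/2 = 12/196 = 3/49.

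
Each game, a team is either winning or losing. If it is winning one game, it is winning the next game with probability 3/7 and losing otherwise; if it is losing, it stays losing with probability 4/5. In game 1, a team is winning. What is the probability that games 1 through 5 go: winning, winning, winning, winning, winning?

81/2401

Game 1 is given. For each transition, use the conditional probability from the current state:
P(winning | winning) = 3/7; P(winning | winning) = 3/7; P(winning | winning) = 3/7; P(winning | winning) = 3/7.
P = 3/7 × 3/7 × 3/7 × 3/7 = 81/2401.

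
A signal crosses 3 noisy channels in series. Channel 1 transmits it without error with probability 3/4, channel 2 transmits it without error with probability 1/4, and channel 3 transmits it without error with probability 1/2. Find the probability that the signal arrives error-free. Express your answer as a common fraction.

The events are sequential, so multiply the conditional probabilities:
P = 3/4 × 1/4 × 1/2 = 3/32.

3/32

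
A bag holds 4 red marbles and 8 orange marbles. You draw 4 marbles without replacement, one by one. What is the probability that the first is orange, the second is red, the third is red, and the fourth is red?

8/495

Multiply the probability of each draw given the previous ones:
P = 8/12 × 4/11 × 3/10 × 2/9 = 192/11880 = 8/495.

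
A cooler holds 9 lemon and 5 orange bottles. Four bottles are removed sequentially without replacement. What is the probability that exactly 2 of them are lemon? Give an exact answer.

One ordering (lemon drawn first) has probability 9/14 × 8/13 × 5/12 × 4/11 = 1440/24024 = 60/1001.
There are C(4,2) = 6 such orderings, each equally likely, so P = 6 × 60/1001 = 360/1001.

360/1001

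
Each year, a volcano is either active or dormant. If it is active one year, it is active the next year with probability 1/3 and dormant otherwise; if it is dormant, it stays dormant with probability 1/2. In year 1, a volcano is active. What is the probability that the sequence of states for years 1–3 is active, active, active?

Year 1 is given. For each transition, use the conditional probability from the current state:
P(active | active) = 1/3; P(active | active) = 1/3.
P = 1/3 × 1/3 = 1/9.

1/9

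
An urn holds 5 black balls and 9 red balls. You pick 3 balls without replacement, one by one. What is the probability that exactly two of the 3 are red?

45/91

One ordering (red drawn first) has probability 9/14 × 8/13 × 5/12 = 360/2184 = 15/91.
There are C(3,2) = 3 such orderings, each equally likely, so P = 3 × 15/91 = 45/91.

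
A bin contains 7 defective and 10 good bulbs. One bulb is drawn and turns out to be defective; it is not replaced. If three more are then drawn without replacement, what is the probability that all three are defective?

1/28

After the first draw, 6 of the remaining 16 bulbs are defective.
P = 6/16 × 5/15 × 4/14 = 120/3360 = 1/28.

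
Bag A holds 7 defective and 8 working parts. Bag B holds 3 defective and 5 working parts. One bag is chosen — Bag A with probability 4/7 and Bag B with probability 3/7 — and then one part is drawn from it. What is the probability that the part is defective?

359/840

From Bag A: P(defective) = 7/15.
From Bag B: P(defective) = 3/8.
Total probability = (4/7)(7/15) + (3/7)(3/8) = 359/840.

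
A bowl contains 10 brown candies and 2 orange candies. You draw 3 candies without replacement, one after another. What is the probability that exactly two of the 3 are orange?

1/22

One ordering (orange drawn first) has probability 2/12 × 1/11 × 10/10 = 20/1320 = 1/66.
There are C(3,2) = 3 such orderings, each equally likely, so P = 3 × 1/66 = 1/22.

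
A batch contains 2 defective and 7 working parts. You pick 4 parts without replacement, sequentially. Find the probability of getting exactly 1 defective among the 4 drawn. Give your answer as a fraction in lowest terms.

5/9

One ordering (defective drawn first) has probability 2/9 × 7/8 × 6/7 × 5/6 = 420/3024 = 5/36.
There are C(4,1) = 4 such orderings, each equally likely, so P = 4 × 5/36 = 5/9.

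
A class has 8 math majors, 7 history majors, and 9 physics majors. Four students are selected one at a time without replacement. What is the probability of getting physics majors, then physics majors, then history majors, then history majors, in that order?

Multiply the probability of each draw given the previous ones:
P = 9/24 × 8/23 × 7/22 × 6/21 = 3024/255024 = 3/253.

3/253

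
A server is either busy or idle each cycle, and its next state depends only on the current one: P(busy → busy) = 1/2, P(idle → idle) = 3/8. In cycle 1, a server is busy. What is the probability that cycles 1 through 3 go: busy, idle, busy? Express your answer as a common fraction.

5/16

Cycle 1 is given. For each transition, use the conditional probability from the current state:
P(idle | busy) = 1/2; P(busy | idle) = 5/8.
P = 1/2 × 5/8 = 5/16.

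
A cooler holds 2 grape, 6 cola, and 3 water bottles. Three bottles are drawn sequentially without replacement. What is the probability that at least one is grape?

P(no grape) = 9/11 × 8/10 × 7/9 = 504/990 = 28/55.
P(at least one) = 1 − 28/55 = 27/55.

27/55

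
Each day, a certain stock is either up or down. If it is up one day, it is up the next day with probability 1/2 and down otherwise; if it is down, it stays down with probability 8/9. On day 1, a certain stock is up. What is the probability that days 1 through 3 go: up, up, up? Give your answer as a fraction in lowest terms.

1/4

Day 1 is given. For each transition, use the conditional probability from the current state:
P(up | up) = 1/2; P(up | up) = 1/2.
P = 1/2 × 1/2 = 1/4.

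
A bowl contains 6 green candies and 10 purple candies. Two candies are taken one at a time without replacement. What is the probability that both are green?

P(every draw is green) = 6/16 × 5/15 = 30/240 = 1/8.

1/8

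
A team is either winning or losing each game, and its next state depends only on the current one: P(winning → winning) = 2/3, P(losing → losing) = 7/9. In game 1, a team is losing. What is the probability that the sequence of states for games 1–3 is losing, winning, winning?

Game 1 is given. For each transition, use the conditional probability from the current state:
P(winning | losing) = 2/9; P(winning | winning) = 2/3.
P = 2/9 × 2/3 = 4/27.

4/27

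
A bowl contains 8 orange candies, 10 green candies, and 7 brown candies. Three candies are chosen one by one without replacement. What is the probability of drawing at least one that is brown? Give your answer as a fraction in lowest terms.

P(no brown) = 18/25 × 17/24 × 16/23 = 4896/13800 = 204/575.
P(at least one) = 1 − 204/575 = 371/575.

371/575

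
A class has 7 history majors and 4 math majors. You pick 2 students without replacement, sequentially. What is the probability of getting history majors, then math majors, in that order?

Each draw changes the counts, so multiply the conditional probabilities along the sequence:
P = 7/11 × 4/10 = 28/110 = 14/55.

14/55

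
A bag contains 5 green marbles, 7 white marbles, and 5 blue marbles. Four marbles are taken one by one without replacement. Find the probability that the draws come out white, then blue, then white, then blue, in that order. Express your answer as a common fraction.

Multiply the probability of each draw given the previous ones:
P = 7/17 × 5/16 × 6/15 × 4/14 = 840/57120 = 1/68.

1/68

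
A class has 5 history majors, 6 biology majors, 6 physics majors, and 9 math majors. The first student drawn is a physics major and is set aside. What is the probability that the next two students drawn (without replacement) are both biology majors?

After the first draw, 6 of the remaining 25 students are biology majors.
P = 6/25 × 5/24 = 30/600 = 1/20.

1/20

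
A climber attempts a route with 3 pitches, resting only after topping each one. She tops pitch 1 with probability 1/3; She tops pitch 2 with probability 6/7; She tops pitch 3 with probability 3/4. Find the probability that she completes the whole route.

3/14

Multiplying along the chain,
P = 1/3 × 6/7 × 3/4 = 18/84 = 3/14.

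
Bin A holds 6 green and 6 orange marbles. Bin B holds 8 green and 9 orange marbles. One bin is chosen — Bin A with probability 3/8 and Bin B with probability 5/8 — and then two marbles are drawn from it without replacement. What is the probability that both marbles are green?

40/187

From Bin A: P(both green) = (6/12)(5/11) = 5/22.
From Bin B: P(both green) = (8/17)(7/16) = 7/34.
Total probability = (3/8)(5/22) + (5/8)(7/34) = 40/187.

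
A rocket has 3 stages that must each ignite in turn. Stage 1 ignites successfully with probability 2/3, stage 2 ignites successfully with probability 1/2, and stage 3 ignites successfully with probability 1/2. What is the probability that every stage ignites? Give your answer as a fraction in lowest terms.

1/6

The events are sequential, so multiply the conditional probabilities:
P = 2/3 × 1/2 × 1/2 = 2/12 = 1/6.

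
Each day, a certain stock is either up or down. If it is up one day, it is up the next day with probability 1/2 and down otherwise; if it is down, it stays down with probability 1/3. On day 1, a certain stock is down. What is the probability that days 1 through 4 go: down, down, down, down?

1/27

Day 1 is given. For each transition, use the conditional probability from the current state:
P(down | down) = 1/3; P(down | down) = 1/3; P(down | down) = 1/3.
P = 1/3 × 1/3 × 1/3 = 1/27.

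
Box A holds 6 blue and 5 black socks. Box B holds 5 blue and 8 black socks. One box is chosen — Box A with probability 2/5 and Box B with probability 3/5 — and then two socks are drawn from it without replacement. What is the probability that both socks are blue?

133/715

From Box A: P(both blue) = (6/11)(5/10) = 3/11.
From Box B: P(both blue) = (5/13)(4/12) = 5/39.
Total probability = (2/5)(3/11) + (3/5)(5/39) = 133/715.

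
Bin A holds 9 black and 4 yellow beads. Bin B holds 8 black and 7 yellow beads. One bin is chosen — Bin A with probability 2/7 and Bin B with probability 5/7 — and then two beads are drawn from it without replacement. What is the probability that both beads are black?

From Bin A: P(both black) = (9/13)(8/12) = 6/13.
From Bin B: P(both black) = (8/15)(7/14) = 4/15.
Total probability = (2/7)(6/13) + (5/7)(4/15) = 88/273.

88/273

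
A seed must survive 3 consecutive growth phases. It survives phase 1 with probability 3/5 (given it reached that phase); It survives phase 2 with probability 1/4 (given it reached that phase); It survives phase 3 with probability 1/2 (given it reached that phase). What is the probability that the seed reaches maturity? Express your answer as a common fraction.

Each stage is reached only if all earlier stages succeed, so
P = 3/5 × 1/4 × 1/2 = 3/40.

3/40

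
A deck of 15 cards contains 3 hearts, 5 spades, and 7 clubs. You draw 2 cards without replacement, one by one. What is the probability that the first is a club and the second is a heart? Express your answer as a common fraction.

1/10

Multiply the probability of each draw given the previous ones:
P = 7/15 × 3/14 = 21/210 = 1/10.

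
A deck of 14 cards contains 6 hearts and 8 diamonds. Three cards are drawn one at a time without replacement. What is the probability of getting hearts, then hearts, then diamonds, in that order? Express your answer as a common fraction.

Chain rule:
P = 6/14 × 5/13 × 8/12 = 240/2184 = 10/91.

10/91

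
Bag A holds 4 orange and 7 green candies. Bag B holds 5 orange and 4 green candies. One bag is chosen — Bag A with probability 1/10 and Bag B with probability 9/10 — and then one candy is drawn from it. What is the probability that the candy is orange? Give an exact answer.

59/110

From Bag A: P(orange) = 4/11.
From Bag B: P(orange) = 5/9.
Total probability = (1/10)(4/11) + (9/10)(5/9) = 59/110.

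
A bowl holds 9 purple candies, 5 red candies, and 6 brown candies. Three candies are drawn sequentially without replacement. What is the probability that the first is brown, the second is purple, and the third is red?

Each draw changes the counts, so multiply the conditional probabilities along the sequence:
P = 6/20 × 9/19 × 5/18 = 270/6840 = 3/76.

3/76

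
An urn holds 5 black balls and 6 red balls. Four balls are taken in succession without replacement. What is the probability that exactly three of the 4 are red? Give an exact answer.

One ordering (red drawn first) has probability 6/11 × 5/10 × 4/9 × 5/8 = 600/7920 = 5/66.
There are C(4,3) = 4 such orderings, each equally likely, so P = 4 × 5/66 = 10/33.

10/33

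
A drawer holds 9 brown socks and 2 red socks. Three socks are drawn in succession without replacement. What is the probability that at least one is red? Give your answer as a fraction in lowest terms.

P(no red) = 9/11 × 8/10 × 7/9 = 504/990 = 28/55.
P(at least one) = 1 − 28/55 = 27/55.

27/55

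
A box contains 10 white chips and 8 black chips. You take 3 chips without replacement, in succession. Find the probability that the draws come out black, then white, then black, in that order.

Chain rule:
P = 8/18 × 10/17 × 7/16 = 560/4896 = 35/306.

35/306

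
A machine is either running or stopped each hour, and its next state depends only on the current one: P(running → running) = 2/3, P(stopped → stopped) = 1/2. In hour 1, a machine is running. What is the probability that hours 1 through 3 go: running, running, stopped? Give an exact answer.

Hour 1 is given. For each transition, use the conditional probability from the current state:
P(running | running) = 2/3; P(stopped | running) = 1/3.
P = 2/3 × 1/3 = 2/9.

2/9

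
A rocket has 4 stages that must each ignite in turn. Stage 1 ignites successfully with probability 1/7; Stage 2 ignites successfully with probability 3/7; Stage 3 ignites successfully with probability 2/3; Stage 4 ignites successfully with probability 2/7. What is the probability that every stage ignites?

4/343

Multiplying along the chain,
P = 1/7 × 3/7 × 2/3 × 2/7 = 12/1029 = 4/343.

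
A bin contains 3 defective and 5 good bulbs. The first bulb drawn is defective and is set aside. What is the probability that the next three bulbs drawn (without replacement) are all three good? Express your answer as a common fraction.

After the first draw, 5 of the remaining 7 bulbs are good.
P = 5/7 × 4/6 × 3/5 = 60/210 = 2/7.

2/7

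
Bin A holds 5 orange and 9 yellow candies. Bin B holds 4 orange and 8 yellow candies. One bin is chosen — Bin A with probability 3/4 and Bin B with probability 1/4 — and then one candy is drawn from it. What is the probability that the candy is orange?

From Bin A: P(orange) = 5/14.
From Bin B: P(orange) = 4/12.
Total probability = (3/4)(5/14) + (1/4)(4/12) = 59/168.

59/168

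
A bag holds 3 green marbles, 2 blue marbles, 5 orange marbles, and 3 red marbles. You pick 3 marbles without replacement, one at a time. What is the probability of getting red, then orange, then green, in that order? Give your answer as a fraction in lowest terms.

Each draw changes the counts, so multiply the conditional probabilities along the sequence:
P = 3/13 × 5/12 × 3/11 = 45/1716 = 15/572.

15/572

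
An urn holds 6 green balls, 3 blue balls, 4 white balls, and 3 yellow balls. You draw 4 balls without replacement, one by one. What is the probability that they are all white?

P = 4/16 × 3/15 × 2/14 × 1/13 = 24/43680 = 1/1820.

1/1820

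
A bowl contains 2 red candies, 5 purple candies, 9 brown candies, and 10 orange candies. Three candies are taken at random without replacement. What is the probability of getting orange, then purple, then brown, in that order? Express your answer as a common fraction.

Chain rule:
P = 10/26 × 5/25 × 9/24 = 450/15600 = 3/104.

3/104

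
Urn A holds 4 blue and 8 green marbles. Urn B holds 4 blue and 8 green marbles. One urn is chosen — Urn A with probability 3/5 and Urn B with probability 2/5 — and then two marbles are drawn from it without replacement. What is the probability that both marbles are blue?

From Urn A: P(both blue) = (4/12)(3/11) = 1/11.
From Urn B: P(both blue) = (4/12)(3/11) = 1/11.
Total probability = (3/5)(1/11) + (2/5)(1/11) = 1/11.

1/11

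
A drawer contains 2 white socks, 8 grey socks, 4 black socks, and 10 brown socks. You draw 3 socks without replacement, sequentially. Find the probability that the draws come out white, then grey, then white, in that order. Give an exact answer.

1/759

Each draw changes the counts, so multiply the conditional probabilities along the sequence:
P = 2/24 × 8/23 × 1/22 = 16/12144 = 1/759.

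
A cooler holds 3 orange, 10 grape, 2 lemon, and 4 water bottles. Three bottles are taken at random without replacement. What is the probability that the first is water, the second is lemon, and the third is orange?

Multiply the probability of each draw given the previous ones:
P = 4/19 × 2/18 × 3/17 = 24/5814 = 4/969.

4/969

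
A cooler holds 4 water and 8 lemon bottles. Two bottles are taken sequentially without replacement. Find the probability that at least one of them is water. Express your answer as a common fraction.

P(no water) = 8/12 × 7/11 = 56/132 = 14/33.
P(at least one) = 1 − 14/33 = 19/33.

19/33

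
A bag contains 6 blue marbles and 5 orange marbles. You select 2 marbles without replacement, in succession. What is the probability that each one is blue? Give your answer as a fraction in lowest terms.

3/11

P(all blue) = 6/11 × 5/10 = 30/110 = 3/11.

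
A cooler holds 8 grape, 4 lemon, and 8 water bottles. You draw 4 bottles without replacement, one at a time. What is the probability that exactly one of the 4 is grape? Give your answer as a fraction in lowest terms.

One ordering (grape drawn first) has probability 8/20 × 12/19 × 11/18 × 10/17 = 10560/116280 = 88/969.
There are C(4,1) = 4 such orderings, each equally likely, so P = 4 × 88/969 = 352/969.

352/969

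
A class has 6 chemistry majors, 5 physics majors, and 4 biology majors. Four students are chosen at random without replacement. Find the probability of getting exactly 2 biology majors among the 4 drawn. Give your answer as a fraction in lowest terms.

One ordering (biology majors drawn first) has probability 4/15 × 3/14 × 11/13 × 10/12 = 1320/32760 = 11/273.
There are C(4,2) = 6 such orderings, each equally likely, so P = 6 × 11/273 = 22/91.

22/91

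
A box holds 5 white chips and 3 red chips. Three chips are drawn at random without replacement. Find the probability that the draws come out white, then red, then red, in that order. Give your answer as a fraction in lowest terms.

5/56

Multiply the probability of each draw given the previous ones:
P = 5/8 × 3/7 × 2/6 = 30/336 = 5/56.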